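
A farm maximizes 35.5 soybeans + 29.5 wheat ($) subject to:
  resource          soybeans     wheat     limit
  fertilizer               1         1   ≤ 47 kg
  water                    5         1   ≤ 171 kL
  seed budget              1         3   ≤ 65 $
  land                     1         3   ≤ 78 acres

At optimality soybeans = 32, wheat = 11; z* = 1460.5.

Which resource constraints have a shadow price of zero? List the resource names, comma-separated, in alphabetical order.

fertilizer, land

fertilizer: 43/47 (slack 4)
water: 171/171 (binding)
seed budget: 65/65 (binding)
land: 65/78 (slack 13)
By complementary slackness, a constraint with positive slack has shadow price 0 → fertilizer, land.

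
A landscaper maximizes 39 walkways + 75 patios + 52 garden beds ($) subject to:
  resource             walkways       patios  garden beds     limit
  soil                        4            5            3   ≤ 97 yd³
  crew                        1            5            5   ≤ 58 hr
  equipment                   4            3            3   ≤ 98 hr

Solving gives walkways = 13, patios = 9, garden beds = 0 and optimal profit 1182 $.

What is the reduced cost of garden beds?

-7

Binding: soil and crew. Non-binding: equipment (19 unused).
Slack constraints have shadow price 0 (complementary slackness).
From A_Bᵀ y = c: 4·y_soil + 1·y_crew = 39; 5·y_soil + 5·y_crew = 75.
Solving: y_soil = 8, y_crew = 7.
Reduced cost of garden beds: c₃ − yᵀa₃ = 52 − (8·3 + 7·5) = 52 − 59 = -7.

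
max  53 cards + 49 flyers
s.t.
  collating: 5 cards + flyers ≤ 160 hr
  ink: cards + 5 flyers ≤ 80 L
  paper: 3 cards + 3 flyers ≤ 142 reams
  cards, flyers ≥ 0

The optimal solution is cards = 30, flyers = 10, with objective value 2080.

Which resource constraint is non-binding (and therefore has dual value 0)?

collating: 160/160 (binding)
ink: 80/80 (binding)
paper: 120/142 (slack 22)
By complementary slackness, a constraint with positive slack has shadow price 0 → paper.

paper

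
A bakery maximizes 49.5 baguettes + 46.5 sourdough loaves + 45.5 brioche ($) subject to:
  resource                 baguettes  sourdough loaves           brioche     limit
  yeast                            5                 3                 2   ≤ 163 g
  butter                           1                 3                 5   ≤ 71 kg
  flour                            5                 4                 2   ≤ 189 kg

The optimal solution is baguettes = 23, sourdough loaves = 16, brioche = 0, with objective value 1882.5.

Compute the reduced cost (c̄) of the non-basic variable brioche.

Check each constraint at x*: yeast 163/163 (tight); butter 71/71 (tight); flour 179/189 (slack 10).
Since flour is not tight, its dual is 0.
The binding rows give the dual system: 5·y_yeast + 1·y_butter = 49.5 and 3·y_yeast + 3·y_butter = 46.5.
Solving: y_yeast = 8.5, y_butter = 7.
Reduced cost of brioche: c₃ − yᵀa₃ = 45.5 − (8.5·2 + 7·5) = 45.5 − 52 = -6.5.

-6.5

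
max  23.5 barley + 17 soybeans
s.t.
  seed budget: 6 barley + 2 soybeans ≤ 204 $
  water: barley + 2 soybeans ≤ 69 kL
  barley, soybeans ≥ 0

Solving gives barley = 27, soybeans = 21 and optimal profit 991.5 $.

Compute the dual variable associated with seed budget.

Both seed budget and water are binding at x*.
From A_Bᵀ y = c: 6·y_seed budget + 1·y_water = 23.5; 2·y_seed budget + 2·y_water = 17.
This yields shadow prices y_seed budget = 3, y_water = 5.5.
Shadow price of seed budget = 3.

3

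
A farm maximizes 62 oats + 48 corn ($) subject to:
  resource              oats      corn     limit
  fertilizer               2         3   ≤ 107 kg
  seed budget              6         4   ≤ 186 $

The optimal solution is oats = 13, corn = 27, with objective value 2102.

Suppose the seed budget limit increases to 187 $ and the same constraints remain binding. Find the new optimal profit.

2111

At the optimum: fertilizer uses 107 of 107 (binding); seed budget uses 186 of 186 (binding).
From A_Bᵀ y = c: 2·y_fertilizer + 6·y_seed budget = 62; 3·y_fertilizer + 4·y_seed budget = 48.
→ y_fertilizer = 4 and y_seed budget = 9.
Δz = y_seed budget·Δb = 9 × (1) = 9, so new z* = 2102 + 9 = 2111.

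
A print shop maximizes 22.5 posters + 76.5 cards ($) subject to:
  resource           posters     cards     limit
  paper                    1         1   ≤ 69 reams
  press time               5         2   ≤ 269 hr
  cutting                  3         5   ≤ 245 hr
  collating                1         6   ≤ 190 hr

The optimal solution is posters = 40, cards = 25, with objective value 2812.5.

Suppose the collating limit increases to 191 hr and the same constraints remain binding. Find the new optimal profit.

Check each constraint at x*: paper 65/69 (slack 4); press time 250/269 (slack 19); cutting 245/245 (tight); collating 190/190 (tight).
By complementary slackness, y = 0 for the non-binding constraints.
Dual feasibility on the basic columns requires 3·y_cutting + 1·y_collating = 22.5, 5·y_cutting + 6·y_collating = 76.5.
→ y_cutting = 4.5 and y_collating = 9.
Δz = y_collating·Δb = 9 × (1) = 9, so new z* = 2812.5 + 9 = 2821.5.

2821.5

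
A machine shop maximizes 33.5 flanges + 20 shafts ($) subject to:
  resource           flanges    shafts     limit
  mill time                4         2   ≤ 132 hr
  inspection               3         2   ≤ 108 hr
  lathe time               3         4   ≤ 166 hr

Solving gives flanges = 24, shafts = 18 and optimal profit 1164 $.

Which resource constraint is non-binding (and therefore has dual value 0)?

mill time: 132/132 (binding)
inspection: 108/108 (binding)
lathe time: 144/166 (slack 22)
By complementary slackness, a constraint with positive slack has shadow price 0 → lathe time.

lathe time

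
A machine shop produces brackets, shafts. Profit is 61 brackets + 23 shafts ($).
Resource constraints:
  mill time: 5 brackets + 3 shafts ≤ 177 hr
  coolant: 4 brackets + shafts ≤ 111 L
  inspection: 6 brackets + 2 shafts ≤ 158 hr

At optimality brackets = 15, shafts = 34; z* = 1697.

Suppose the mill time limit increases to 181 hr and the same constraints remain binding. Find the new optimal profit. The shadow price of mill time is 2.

1705

Δb = 4, so new z* = 1697 + (2)·(4) = 1697 + 8 = 1705.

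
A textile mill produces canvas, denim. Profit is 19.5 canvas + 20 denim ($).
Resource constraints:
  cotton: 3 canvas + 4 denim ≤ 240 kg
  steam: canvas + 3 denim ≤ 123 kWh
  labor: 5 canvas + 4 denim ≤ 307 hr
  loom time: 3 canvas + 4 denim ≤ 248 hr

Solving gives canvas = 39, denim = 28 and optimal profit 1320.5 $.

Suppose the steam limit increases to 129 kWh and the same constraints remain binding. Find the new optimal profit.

1332.5

Binding: steam and labor. Non-binding: cotton (11 unused), loom time (19 unused).
Slack constraints have shadow price 0 (complementary slackness).
Dual feasibility on the basic columns requires 1·y_steam + 5·y_labor = 19.5, 3·y_steam + 4·y_labor = 20.
Solving: y_steam = 2, y_labor = 3.5.
Δz = y_steam·Δb = 2 × (6) = 12, so new z* = 1320.5 + 12 = 1332.5.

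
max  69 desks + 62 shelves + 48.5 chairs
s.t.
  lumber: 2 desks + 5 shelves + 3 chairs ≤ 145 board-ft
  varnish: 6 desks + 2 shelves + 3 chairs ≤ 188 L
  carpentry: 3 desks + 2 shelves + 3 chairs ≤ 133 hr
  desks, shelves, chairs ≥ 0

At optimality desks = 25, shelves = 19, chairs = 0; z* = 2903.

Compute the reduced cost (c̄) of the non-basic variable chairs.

-4

Check each constraint at x*: lumber 145/145 (tight); varnish 188/188 (tight); carpentry 113/133 (slack 20).
By complementary slackness, y = 0 for the non-binding constraint.
The binding rows give the dual system: 2·y_lumber + 6·y_varnish = 69 and 5·y_lumber + 2·y_varnish = 62.
Solving: y_lumber = 9, y_varnish = 8.5.
Reduced cost of chairs: c₃ − yᵀa₃ = 48.5 − (9·3 + 8.5·3) = 48.5 − 52.5 = -4.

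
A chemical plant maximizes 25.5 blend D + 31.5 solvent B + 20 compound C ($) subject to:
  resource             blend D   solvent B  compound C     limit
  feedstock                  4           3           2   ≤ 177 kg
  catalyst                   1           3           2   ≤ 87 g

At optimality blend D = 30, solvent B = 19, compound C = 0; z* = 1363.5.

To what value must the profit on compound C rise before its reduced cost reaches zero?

21

Check each constraint at x*: feedstock 177/177 (tight); catalyst 87/87 (tight).
Dual feasibility on the basic columns requires 4·y_feedstock + 1·y_catalyst = 25.5, 3·y_feedstock + 3·y_catalyst = 31.5.
→ y_feedstock = 5 and y_catalyst = 5.5.
compound C enters the basis when its profit ≥ yᵀa₃ = 5·2 + 5.5·2 = 21.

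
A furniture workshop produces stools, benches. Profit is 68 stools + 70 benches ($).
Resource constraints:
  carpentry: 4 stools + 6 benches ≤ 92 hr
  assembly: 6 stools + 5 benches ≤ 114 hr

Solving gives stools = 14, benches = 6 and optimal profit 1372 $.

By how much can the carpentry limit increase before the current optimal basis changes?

44.8

Binding constraints: carpentry, assembly. The basis is B = [[4,6],[6,5]] with det -16.
Per unit increase in carpentry, x* moves by d = (-0.3125, 0.375).
The basis stays optimal until stools reaches 0; allowable increase = 44.8 hr.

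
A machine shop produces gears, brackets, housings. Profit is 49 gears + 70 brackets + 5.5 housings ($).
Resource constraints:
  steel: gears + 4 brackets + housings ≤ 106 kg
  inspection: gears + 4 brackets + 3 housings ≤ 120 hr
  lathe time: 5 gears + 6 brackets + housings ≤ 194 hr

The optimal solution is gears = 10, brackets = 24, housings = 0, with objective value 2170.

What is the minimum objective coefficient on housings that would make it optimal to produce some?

Binding: steel and lathe time. Non-binding: inspection (14 unused).
Slack constraints have shadow price 0 (complementary slackness).
Dual feasibility on the basic columns requires 1·y_steel + 5·y_lathe time = 49, 4·y_steel + 6·y_lathe time = 70.
Solving: y_steel = 4, y_lathe time = 9.
housings enters the basis when its profit ≥ yᵀa₃ = 4·1 + 9·1 = 13.

13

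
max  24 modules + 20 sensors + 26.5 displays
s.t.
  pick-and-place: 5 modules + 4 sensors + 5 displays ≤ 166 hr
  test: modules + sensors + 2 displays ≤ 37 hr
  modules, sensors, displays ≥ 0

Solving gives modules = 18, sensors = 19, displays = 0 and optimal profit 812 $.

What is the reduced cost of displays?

Check each constraint at x*: pick-and-place 166/166 (tight); test 37/37 (tight).
Dual feasibility on the basic columns requires 5·y_pick-and-place + 1·y_test = 24, 4·y_pick-and-place + 1·y_test = 20.
→ y_pick-and-place = 4 and y_test = 4.
Reduced cost of displays: c₃ − yᵀa₃ = 26.5 − (4·5 + 4·2) = 26.5 − 28 = -1.5.

-1.5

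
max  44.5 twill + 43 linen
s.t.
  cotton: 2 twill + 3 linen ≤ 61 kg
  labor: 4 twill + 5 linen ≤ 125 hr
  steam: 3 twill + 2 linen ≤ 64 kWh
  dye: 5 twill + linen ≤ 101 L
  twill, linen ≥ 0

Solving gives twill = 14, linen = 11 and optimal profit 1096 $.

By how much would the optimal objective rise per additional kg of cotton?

Check each constraint at x*: cotton 61/61 (tight); labor 111/125 (slack 14); steam 64/64 (tight); dye 81/101 (slack 20).
Since labor, dye are not tight, their duals are 0.
The binding rows give the dual system: 2·y_cotton + 3·y_steam = 44.5 and 3·y_cotton + 2·y_steam = 43.
Solving: y_cotton = 8, y_steam = 9.5.
Shadow price of cotton = 8.

8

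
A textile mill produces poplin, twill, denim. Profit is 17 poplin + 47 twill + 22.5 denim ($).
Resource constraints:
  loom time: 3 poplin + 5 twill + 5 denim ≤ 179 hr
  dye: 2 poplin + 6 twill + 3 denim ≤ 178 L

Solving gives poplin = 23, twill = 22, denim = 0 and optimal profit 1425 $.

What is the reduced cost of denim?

At the optimum: loom time uses 179 of 179 (binding); dye uses 178 of 178 (binding).
From A_Bᵀ y = c: 3·y_loom time + 2·y_dye = 17; 5·y_loom time + 6·y_dye = 47.
→ y_loom time = 1 and y_dye = 7.
Reduced cost of denim: c₃ − yᵀa₃ = 22.5 − (1·5 + 7·3) = 22.5 − 26 = -3.5.

-3.5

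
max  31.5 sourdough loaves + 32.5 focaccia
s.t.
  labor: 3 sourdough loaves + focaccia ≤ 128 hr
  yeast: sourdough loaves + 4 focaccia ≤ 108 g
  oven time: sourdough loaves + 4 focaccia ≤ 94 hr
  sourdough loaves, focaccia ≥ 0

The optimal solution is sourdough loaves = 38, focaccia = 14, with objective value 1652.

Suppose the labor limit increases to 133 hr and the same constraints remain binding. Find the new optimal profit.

1694.5

Binding: labor and oven time. Non-binding: yeast (14 unused).
Since yeast is not tight, its dual is 0.
From A_Bᵀ y = c: 3·y_labor + 1·y_oven time = 31.5; 1·y_labor + 4·y_oven time = 32.5.
Solving: y_labor = 8.5, y_oven time = 6.
Δz = y_labor·Δb = 8.5 × (5) = 42.5, so new z* = 1652 + 42.5 = 1694.5.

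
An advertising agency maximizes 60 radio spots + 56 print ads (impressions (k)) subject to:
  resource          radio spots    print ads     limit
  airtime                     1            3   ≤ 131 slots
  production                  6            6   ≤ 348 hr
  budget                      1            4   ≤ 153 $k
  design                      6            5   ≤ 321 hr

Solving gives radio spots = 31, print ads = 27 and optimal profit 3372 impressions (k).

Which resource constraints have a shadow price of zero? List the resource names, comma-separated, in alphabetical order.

airtime: 112/131 (slack 19)
production: 348/348 (binding)
budget: 139/153 (slack 14)
design: 321/321 (binding)
By complementary slackness, a constraint with positive slack has shadow price 0 → airtime, budget.

airtime, budget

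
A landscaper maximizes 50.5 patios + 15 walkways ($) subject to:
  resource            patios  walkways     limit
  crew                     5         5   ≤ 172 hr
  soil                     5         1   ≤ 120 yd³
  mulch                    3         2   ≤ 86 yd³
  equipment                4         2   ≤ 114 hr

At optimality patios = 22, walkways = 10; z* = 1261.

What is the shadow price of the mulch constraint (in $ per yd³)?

3.5

At the optimum: crew uses 160 of 172 (slack = 12); soil uses 120 of 120 (binding); mulch uses 86 of 86 (binding); equipment uses 108 of 114 (slack = 6).
Since crew, equipment are not tight, their duals are 0.
The binding rows give the dual system: 5·y_soil + 3·y_mulch = 50.5 and 1·y_soil + 2·y_mulch = 15.
This yields shadow prices y_soil = 8, y_mulch = 3.5.
Shadow price of mulch = 3.5.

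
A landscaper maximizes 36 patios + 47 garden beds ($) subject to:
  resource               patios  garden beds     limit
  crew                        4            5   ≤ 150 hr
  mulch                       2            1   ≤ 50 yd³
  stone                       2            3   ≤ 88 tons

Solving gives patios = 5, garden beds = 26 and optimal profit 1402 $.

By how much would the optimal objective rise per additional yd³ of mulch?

0

Check each constraint at x*: crew 150/150 (tight); mulch 36/50 (slack 14); stone 88/88 (tight).
Since mulch is not tight, its dual is 0.
The binding rows give the dual system: 4·y_crew + 2·y_stone = 36 and 5·y_crew + 3·y_stone = 47.
Solving: y_crew = 7, y_stone = 4.
Shadow price of mulch = 0.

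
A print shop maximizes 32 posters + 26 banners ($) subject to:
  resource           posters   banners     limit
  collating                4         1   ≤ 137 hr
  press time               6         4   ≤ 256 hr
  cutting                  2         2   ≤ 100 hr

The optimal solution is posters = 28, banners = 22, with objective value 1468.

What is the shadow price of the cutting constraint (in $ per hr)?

7

Binding: press time and cutting. Non-binding: collating (3 unused).
Since collating is not tight, its dual is 0.
The binding rows give the dual system: 6·y_press time + 2·y_cutting = 32 and 4·y_press time + 2·y_cutting = 26.
Solving: y_press time = 3, y_cutting = 7.
Shadow price of cutting = 7.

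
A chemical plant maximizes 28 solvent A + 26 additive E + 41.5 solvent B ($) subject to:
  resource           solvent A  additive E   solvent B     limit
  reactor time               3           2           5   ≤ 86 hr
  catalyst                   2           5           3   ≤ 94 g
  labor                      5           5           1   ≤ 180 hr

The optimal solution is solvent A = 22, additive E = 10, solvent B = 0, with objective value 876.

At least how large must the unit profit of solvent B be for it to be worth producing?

At the optimum: reactor time uses 86 of 86 (binding); catalyst uses 94 of 94 (binding); labor uses 160 of 180 (slack = 20).
Slack constraints have shadow price 0 (complementary slackness).
Dual feasibility on the basic columns requires 3·y_reactor time + 2·y_catalyst = 28, 2·y_reactor time + 5·y_catalyst = 26.
This yields shadow prices y_reactor time = 8, y_catalyst = 2.
solvent B enters the basis when its profit ≥ yᵀa₃ = 8·5 + 2·3 = 46.

46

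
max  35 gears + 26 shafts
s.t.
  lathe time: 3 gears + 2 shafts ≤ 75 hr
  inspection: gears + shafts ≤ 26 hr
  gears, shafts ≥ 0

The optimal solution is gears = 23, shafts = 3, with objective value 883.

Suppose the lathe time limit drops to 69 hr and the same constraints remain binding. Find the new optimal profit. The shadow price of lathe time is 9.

829

Δb = -6, so new z* = 883 + (9)·(-6) = 883 − 54 = 829.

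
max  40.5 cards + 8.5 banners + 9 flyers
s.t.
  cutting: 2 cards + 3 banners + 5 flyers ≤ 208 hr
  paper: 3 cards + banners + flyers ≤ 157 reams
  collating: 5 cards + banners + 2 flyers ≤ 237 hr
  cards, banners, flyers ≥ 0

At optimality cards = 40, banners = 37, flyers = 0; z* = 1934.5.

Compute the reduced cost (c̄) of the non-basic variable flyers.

Check each constraint at x*: cutting 191/208 (slack 17); paper 157/157 (tight); collating 237/237 (tight).
Since cutting is not tight, its dual is 0.
From A_Bᵀ y = c: 3·y_paper + 5·y_collating = 40.5; 1·y_paper + 1·y_collating = 8.5.
This yields shadow prices y_paper = 1, y_collating = 7.5.
Reduced cost of flyers: c₃ − yᵀa₃ = 9 − (1·1 + 7.5·2) = 9 − 16 = -7.

-7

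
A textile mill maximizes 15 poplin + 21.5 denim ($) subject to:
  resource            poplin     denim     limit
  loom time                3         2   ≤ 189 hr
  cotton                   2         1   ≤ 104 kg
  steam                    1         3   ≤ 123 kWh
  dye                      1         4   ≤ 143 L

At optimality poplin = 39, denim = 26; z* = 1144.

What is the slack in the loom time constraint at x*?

loom time used = 3·39 + 2·26 = 169; slack = 189 − 169 = 20.

20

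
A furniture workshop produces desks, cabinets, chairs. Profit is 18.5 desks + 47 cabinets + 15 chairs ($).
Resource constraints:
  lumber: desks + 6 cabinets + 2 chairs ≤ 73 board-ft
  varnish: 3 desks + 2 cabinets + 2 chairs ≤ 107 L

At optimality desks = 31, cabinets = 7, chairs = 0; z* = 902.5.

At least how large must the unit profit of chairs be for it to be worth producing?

21

Check each constraint at x*: lumber 73/73 (tight); varnish 107/107 (tight).
Dual feasibility on the basic columns requires 1·y_lumber + 3·y_varnish = 18.5, 6·y_lumber + 2·y_varnish = 47.
→ y_lumber = 6.5 and y_varnish = 4.
chairs enters the basis when its profit ≥ yᵀa₃ = 6.5·2 + 4·2 = 21.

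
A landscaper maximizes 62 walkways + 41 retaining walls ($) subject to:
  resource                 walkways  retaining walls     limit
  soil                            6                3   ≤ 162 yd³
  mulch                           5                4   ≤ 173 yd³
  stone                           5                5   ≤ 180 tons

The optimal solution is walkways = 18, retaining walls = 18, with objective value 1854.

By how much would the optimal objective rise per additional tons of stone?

4

Check each constraint at x*: soil 162/162 (tight); mulch 162/173 (slack 11); stone 180/180 (tight).
Slack constraints have shadow price 0 (complementary slackness).
The binding rows give the dual system: 6·y_soil + 5·y_stone = 62 and 3·y_soil + 5·y_stone = 41.
This yields shadow prices y_soil = 7, y_stone = 4.
Shadow price of stone = 4.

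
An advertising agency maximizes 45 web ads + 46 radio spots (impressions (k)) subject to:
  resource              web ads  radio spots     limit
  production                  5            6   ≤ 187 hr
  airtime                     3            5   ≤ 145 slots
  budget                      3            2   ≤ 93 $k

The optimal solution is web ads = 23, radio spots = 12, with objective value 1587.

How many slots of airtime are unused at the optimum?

airtime used = 3·23 + 5·12 = 129; slack = 145 − 129 = 16.

16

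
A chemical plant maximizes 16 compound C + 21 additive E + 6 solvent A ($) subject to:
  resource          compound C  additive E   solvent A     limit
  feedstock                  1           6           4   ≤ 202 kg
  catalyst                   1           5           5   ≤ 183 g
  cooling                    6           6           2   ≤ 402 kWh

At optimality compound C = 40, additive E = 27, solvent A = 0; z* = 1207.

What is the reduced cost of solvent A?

-3

At the optimum: feedstock uses 202 of 202 (binding); catalyst uses 175 of 183 (slack = 8); cooling uses 402 of 402 (binding).
Since catalyst is not tight, its dual is 0.
From A_Bᵀ y = c: 1·y_feedstock + 6·y_cooling = 16; 6·y_feedstock + 6·y_cooling = 21.
This yields shadow prices y_feedstock = 1, y_cooling = 2.5.
Reduced cost of solvent A: c₃ − yᵀa₃ = 6 − (1·4 + 2.5·2) = 6 − 9 = -3.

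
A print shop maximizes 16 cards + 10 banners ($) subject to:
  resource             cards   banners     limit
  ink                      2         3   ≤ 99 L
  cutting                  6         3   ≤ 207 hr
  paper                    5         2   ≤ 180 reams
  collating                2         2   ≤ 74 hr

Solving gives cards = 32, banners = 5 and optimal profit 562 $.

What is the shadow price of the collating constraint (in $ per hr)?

At the optimum: ink uses 79 of 99 (slack = 20); cutting uses 207 of 207 (binding); paper uses 170 of 180 (slack = 10); collating uses 74 of 74 (binding).
Slack constraints have shadow price 0 (complementary slackness).
Dual feasibility on the basic columns requires 6·y_cutting + 2·y_collating = 16, 3·y_cutting + 2·y_collating = 10.
Solving: y_cutting = 2, y_collating = 2.
Shadow price of collating = 2.

2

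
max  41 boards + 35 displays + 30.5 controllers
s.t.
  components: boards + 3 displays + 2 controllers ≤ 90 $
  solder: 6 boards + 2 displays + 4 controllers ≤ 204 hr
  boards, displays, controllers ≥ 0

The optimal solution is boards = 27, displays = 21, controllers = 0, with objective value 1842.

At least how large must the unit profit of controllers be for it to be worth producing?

Both components and solder are binding at x*.
Dual feasibility on the basic columns requires 1·y_components + 6·y_solder = 41, 3·y_components + 2·y_solder = 35.
Solving: y_components = 8, y_solder = 5.5.
controllers enters the basis when its profit ≥ yᵀa₃ = 8·2 + 5.5·4 = 38.

38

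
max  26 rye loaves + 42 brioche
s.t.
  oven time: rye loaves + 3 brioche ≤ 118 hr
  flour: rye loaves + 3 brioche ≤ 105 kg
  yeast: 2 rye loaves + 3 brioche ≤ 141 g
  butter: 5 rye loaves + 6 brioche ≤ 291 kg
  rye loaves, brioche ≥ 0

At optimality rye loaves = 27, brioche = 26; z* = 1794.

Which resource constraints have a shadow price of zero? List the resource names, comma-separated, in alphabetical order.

oven time: 105/118 (slack 13)
flour: 105/105 (binding)
yeast: 132/141 (slack 9)
butter: 291/291 (binding)
By complementary slackness, a constraint with positive slack has shadow price 0 → oven time, yeast.

oven time, yeast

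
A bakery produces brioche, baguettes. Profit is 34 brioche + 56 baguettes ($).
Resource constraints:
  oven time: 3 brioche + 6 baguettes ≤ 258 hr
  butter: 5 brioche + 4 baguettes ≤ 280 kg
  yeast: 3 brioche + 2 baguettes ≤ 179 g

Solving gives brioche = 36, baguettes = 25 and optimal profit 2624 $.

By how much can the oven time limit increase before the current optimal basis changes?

Binding constraints: oven time, butter. The basis is B = [[3,6],[5,4]] with det -18.
Per unit increase in oven time, x* moves by d = (-0.2222, 0.2778).
The basis stays optimal until brioche reaches 0; allowable increase = 162 hr.

162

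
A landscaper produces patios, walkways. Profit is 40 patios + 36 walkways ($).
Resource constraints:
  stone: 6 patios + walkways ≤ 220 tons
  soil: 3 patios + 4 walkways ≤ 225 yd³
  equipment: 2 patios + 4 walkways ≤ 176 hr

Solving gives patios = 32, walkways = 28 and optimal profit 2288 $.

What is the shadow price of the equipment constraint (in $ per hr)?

Binding: stone and equipment. Non-binding: soil (17 unused).
Since soil is not tight, its dual is 0.
Dual feasibility on the basic columns requires 6·y_stone + 2·y_equipment = 40, 1·y_stone + 4·y_equipment = 36.
Solving: y_stone = 4, y_equipment = 8.
Shadow price of equipment = 8.

8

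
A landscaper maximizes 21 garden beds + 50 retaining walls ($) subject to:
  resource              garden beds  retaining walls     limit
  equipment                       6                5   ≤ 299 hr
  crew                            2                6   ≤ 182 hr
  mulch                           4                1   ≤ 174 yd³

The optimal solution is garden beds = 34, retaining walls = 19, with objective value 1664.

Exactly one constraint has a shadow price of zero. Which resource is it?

mulch

equipment: 299/299 (binding)
crew: 182/182 (binding)
mulch: 155/174 (slack 19)
By complementary slackness, a constraint with positive slack has shadow price 0 → mulch.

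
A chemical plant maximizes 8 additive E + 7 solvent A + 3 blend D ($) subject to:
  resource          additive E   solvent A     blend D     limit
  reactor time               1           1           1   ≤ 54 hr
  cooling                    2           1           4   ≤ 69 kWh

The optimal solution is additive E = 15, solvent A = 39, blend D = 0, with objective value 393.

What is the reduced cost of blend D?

Check each constraint at x*: reactor time 54/54 (tight); cooling 69/69 (tight).
The binding rows give the dual system: 1·y_reactor time + 2·y_cooling = 8 and 1·y_reactor time + 1·y_cooling = 7.
Solving: y_reactor time = 6, y_cooling = 1.
Reduced cost of blend D: c₃ − yᵀa₃ = 3 − (6·1 + 1·4) = 3 − 10 = -7.

-7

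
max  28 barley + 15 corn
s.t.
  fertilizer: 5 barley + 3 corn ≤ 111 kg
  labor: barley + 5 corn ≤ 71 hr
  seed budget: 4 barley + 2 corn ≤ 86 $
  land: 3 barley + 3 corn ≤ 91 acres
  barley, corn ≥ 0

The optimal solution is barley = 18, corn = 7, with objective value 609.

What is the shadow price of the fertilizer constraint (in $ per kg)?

2

Check each constraint at x*: fertilizer 111/111 (tight); labor 53/71 (slack 18); seed budget 86/86 (tight); land 75/91 (slack 16).
Slack constraints have shadow price 0 (complementary slackness).
The binding rows give the dual system: 5·y_fertilizer + 4·y_seed budget = 28 and 3·y_fertilizer + 2·y_seed budget = 15.
→ y_fertilizer = 2 and y_seed budget = 4.5.
Shadow price of fertilizer = 2.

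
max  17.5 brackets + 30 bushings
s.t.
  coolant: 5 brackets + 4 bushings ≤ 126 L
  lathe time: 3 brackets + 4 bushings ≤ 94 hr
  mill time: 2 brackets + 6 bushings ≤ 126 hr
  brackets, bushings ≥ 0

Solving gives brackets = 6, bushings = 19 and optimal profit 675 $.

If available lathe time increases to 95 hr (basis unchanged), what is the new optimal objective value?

At the optimum: coolant uses 106 of 126 (slack = 20); lathe time uses 94 of 94 (binding); mill time uses 126 of 126 (binding).
Since coolant is not tight, its dual is 0.
From A_Bᵀ y = c: 3·y_lathe time + 2·y_mill time = 17.5; 4·y_lathe time + 6·y_mill time = 30.
→ y_lathe time = 4.5 and y_mill time = 2.
Δz = y_lathe time·Δb = 4.5 × (1) = 4.5, so new z* = 675 + 4.5 = 679.5.

679.5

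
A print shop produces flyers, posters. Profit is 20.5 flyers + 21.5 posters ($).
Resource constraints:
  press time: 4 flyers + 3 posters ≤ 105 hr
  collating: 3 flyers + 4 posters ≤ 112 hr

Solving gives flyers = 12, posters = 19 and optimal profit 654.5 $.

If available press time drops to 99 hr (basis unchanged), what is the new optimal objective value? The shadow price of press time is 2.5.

639.5

Δb = -6, so new z* = 654.5 + (2.5)·(-6) = 654.5 − 15 = 639.5.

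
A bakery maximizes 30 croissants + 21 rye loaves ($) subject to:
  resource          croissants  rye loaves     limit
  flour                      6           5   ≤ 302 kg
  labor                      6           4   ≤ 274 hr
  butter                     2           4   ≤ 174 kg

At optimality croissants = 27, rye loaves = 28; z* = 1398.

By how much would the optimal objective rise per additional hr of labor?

4

Check each constraint at x*: flour 302/302 (tight); labor 274/274 (tight); butter 166/174 (slack 8).
By complementary slackness, y = 0 for the non-binding constraint.
The binding rows give the dual system: 6·y_flour + 6·y_labor = 30 and 5·y_flour + 4·y_labor = 21.
This yields shadow prices y_flour = 1, y_labor = 4.
Shadow price of labor = 4.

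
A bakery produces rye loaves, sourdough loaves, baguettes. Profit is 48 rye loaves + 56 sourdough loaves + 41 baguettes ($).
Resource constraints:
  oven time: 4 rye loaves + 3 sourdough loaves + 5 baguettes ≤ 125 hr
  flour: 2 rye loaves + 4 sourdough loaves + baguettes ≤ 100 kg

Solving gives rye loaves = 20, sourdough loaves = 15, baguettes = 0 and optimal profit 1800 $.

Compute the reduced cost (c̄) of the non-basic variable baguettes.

-7

Both oven time and flour are binding at x*.
From A_Bᵀ y = c: 4·y_oven time + 2·y_flour = 48; 3·y_oven time + 4·y_flour = 56.
This yields shadow prices y_oven time = 8, y_flour = 8.
Reduced cost of baguettes: c₃ − yᵀa₃ = 41 − (8·5 + 8·1) = 41 − 48 = -7.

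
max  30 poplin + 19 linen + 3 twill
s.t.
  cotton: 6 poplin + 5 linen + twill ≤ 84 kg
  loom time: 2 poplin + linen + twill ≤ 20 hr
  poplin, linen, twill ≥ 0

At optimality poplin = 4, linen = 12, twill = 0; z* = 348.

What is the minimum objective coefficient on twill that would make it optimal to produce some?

11

Check each constraint at x*: cotton 84/84 (tight); loom time 20/20 (tight).
The binding rows give the dual system: 6·y_cotton + 2·y_loom time = 30 and 5·y_cotton + 1·y_loom time = 19.
This yields shadow prices y_cotton = 2, y_loom time = 9.
twill enters the basis when its profit ≥ yᵀa₃ = 2·1 + 9·1 = 11.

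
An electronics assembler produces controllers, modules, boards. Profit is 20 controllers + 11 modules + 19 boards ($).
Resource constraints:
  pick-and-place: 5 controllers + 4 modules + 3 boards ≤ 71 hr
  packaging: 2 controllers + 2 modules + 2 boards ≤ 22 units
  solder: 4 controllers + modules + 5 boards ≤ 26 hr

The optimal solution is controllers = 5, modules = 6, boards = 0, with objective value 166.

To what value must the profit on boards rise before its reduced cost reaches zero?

At the optimum: pick-and-place uses 49 of 71 (slack = 22); packaging uses 22 of 22 (binding); solder uses 26 of 26 (binding).
Slack constraints have shadow price 0 (complementary slackness).
The binding rows give the dual system: 2·y_packaging + 4·y_solder = 20 and 2·y_packaging + 1·y_solder = 11.
This yields shadow prices y_packaging = 4, y_solder = 3.
boards enters the basis when its profit ≥ yᵀa₃ = 4·2 + 3·5 = 23.

23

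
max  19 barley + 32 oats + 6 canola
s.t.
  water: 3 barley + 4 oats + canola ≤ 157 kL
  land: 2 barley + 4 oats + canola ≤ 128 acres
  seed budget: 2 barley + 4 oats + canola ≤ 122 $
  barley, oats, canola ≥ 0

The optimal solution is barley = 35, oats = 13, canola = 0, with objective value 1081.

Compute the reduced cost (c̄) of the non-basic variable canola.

At the optimum: water uses 157 of 157 (binding); land uses 122 of 128 (slack = 6); seed budget uses 122 of 122 (binding).
Slack constraints have shadow price 0 (complementary slackness).
The binding rows give the dual system: 3·y_water + 2·y_seed budget = 19 and 4·y_water + 4·y_seed budget = 32.
This yields shadow prices y_water = 3, y_seed budget = 5.
Reduced cost of canola: c₃ − yᵀa₃ = 6 − (3·1 + 5·1) = 6 − 8 = -2.

-2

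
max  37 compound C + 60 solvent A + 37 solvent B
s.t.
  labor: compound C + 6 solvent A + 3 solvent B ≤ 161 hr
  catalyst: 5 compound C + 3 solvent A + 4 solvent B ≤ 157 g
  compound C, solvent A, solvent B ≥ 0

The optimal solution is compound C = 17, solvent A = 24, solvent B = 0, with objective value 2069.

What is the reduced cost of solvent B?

Check each constraint at x*: labor 161/161 (tight); catalyst 157/157 (tight).
From A_Bᵀ y = c: 1·y_labor + 5·y_catalyst = 37; 6·y_labor + 3·y_catalyst = 60.
Solving: y_labor = 7, y_catalyst = 6.
Reduced cost of solvent B: c₃ − yᵀa₃ = 37 − (7·3 + 6·4) = 37 − 45 = -8.

-8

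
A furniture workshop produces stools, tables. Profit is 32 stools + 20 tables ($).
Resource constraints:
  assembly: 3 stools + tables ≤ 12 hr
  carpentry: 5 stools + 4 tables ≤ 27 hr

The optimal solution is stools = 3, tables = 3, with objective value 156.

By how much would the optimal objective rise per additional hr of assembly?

Both assembly and carpentry are binding at x*.
The binding rows give the dual system: 3·y_assembly + 5·y_carpentry = 32 and 1·y_assembly + 4·y_carpentry = 20.
This yields shadow prices y_assembly = 4, y_carpentry = 4.
Shadow price of assembly = 4.

4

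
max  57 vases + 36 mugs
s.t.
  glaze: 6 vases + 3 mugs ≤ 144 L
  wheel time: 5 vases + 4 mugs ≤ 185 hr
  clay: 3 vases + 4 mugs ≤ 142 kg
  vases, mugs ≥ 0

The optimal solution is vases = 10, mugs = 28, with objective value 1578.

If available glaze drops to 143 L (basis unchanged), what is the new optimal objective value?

At the optimum: glaze uses 144 of 144 (binding); wheel time uses 162 of 185 (slack = 23); clay uses 142 of 142 (binding).
Slack constraints have shadow price 0 (complementary slackness).
Dual feasibility on the basic columns requires 6·y_glaze + 3·y_clay = 57, 3·y_glaze + 4·y_clay = 36.
→ y_glaze = 8 and y_clay = 3.
Δz = y_glaze·Δb = 8 × (-1) = -8, so new z* = 1578 − 8 = 1570.

1570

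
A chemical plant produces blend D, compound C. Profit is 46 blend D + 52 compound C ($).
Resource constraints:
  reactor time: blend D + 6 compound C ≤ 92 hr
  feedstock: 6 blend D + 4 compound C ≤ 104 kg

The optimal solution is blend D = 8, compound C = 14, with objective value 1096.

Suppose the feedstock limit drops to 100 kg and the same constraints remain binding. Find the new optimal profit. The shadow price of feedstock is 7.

Δb = -4, so new z* = 1096 + (7)·(-4) = 1096 − 28 = 1068.

1068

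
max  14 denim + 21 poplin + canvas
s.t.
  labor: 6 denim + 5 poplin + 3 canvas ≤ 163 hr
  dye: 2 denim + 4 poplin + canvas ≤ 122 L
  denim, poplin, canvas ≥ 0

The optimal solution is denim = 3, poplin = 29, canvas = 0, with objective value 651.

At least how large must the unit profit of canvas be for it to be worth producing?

7

Both labor and dye are binding at x*.
From A_Bᵀ y = c: 6·y_labor + 2·y_dye = 14; 5·y_labor + 4·y_dye = 21.
This yields shadow prices y_labor = 1, y_dye = 4.
canvas enters the basis when its profit ≥ yᵀa₃ = 1·3 + 4·1 = 7.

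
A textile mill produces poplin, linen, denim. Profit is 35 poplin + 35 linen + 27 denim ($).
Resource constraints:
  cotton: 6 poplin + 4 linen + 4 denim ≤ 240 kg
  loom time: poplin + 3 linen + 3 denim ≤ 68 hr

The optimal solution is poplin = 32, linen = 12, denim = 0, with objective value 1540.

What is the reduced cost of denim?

Check each constraint at x*: cotton 240/240 (tight); loom time 68/68 (tight).
Dual feasibility on the basic columns requires 6·y_cotton + 1·y_loom time = 35, 4·y_cotton + 3·y_loom time = 35.
Solving: y_cotton = 5, y_loom time = 5.
Reduced cost of denim: c₃ − yᵀa₃ = 27 − (5·4 + 5·3) = 27 − 35 = -8.

-8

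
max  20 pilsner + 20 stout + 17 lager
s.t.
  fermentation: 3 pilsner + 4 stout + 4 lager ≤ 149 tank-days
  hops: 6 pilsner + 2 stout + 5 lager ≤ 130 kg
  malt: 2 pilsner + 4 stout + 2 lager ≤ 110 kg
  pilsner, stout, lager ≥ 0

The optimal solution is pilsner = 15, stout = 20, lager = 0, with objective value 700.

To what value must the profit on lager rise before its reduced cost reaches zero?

18

At the optimum: fermentation uses 125 of 149 (slack = 24); hops uses 130 of 130 (binding); malt uses 110 of 110 (binding).
Since fermentation is not tight, its dual is 0.
The binding rows give the dual system: 6·y_hops + 2·y_malt = 20 and 2·y_hops + 4·y_malt = 20.
Solving: y_hops = 2, y_malt = 4.
lager enters the basis when its profit ≥ yᵀa₃ = 2·5 + 4·2 = 18.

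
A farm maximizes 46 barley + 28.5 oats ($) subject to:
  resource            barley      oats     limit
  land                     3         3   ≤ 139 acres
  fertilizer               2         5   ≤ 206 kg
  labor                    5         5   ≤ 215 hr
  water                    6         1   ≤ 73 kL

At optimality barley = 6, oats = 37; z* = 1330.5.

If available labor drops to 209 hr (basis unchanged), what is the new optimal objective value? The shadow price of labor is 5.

1300.5

Δb = -6, so new z* = 1330.5 + (5)·(-6) = 1330.5 − 30 = 1300.5.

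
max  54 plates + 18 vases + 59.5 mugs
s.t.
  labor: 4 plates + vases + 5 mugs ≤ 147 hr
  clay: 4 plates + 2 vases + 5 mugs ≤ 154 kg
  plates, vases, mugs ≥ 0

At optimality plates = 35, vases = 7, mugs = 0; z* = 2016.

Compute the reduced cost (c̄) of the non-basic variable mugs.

-8

At the optimum: labor uses 147 of 147 (binding); clay uses 154 of 154 (binding).
The binding rows give the dual system: 4·y_labor + 4·y_clay = 54 and 1·y_labor + 2·y_clay = 18.
→ y_labor = 9 and y_clay = 4.5.
Reduced cost of mugs: c₃ − yᵀa₃ = 59.5 − (9·5 + 4.5·5) = 59.5 − 67.5 = -8.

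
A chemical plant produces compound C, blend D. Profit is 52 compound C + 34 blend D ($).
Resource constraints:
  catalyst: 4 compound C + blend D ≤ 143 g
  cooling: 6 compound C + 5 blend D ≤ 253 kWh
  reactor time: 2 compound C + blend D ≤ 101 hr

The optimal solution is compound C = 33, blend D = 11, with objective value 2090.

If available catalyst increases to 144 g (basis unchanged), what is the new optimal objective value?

2094

Binding: catalyst and cooling. Non-binding: reactor time (24 unused).
Slack constraints have shadow price 0 (complementary slackness).
Dual feasibility on the basic columns requires 4·y_catalyst + 6·y_cooling = 52, 1·y_catalyst + 5·y_cooling = 34.
→ y_catalyst = 4 and y_cooling = 6.
Δz = y_catalyst·Δb = 4 × (1) = 4, so new z* = 2090 + 4 = 2094.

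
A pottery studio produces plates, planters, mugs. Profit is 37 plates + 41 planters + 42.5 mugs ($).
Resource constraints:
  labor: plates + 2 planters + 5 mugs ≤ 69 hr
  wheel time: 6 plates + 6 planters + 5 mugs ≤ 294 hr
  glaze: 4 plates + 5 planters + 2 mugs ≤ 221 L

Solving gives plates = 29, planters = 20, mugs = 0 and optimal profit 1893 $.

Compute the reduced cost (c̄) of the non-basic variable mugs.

-5

Binding: labor and wheel time. Non-binding: glaze (5 unused).
Slack constraints have shadow price 0 (complementary slackness).
Dual feasibility on the basic columns requires 1·y_labor + 6·y_wheel time = 37, 2·y_labor + 6·y_wheel time = 41.
→ y_labor = 4 and y_wheel time = 5.5.
Reduced cost of mugs: c₃ − yᵀa₃ = 42.5 − (4·5 + 5.5·5) = 42.5 − 47.5 = -5.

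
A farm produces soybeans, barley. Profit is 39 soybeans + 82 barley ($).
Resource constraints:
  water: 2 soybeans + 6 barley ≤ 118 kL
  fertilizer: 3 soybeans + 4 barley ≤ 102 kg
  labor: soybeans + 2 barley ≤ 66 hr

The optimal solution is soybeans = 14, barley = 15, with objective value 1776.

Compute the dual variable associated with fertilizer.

At the optimum: water uses 118 of 118 (binding); fertilizer uses 102 of 102 (binding); labor uses 44 of 66 (slack = 22).
Slack constraints have shadow price 0 (complementary slackness).
The binding rows give the dual system: 2·y_water + 3·y_fertilizer = 39 and 6·y_water + 4·y_fertilizer = 82.
→ y_water = 9 and y_fertilizer = 7.
Shadow price of fertilizer = 7.

7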